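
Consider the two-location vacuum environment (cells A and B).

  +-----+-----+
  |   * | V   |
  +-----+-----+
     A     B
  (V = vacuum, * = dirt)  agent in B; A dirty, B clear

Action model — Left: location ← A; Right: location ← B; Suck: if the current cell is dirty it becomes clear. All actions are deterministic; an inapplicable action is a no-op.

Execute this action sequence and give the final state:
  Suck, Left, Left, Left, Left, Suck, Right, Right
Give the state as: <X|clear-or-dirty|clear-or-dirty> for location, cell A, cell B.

Suck (#1): <B|dirty|clear>
Left (#2): <A|dirty|clear>
Left (#3): <A|dirty|clear>
Left (#4): <A|dirty|clear>
Left (#5): <A|dirty|clear>
Suck (#6): <A|clear|clear>
Right (#7): <B|clear|clear>
Right (#8): <B|clear|clear>

<B|clear|clear>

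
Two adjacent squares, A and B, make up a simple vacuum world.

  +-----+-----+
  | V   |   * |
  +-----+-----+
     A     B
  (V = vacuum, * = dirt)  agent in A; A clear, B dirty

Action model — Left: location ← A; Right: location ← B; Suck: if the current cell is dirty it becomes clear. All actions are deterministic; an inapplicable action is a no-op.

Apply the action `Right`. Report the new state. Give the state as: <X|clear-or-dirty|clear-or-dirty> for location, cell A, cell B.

start: <A|clear|dirty>
t=1 Right ⇒ <B|clear|dirty>

<B|clear|dirty>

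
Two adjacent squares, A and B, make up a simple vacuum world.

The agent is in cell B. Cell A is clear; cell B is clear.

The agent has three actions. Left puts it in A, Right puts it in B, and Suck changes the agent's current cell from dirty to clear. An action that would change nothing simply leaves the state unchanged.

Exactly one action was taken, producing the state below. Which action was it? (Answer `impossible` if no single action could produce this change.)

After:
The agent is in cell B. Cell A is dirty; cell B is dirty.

try  Left: <A|clear|clear>
try Right: <B|clear|clear>
try  Suck: <B|clear|clear>
no single action produces the after-state

impossible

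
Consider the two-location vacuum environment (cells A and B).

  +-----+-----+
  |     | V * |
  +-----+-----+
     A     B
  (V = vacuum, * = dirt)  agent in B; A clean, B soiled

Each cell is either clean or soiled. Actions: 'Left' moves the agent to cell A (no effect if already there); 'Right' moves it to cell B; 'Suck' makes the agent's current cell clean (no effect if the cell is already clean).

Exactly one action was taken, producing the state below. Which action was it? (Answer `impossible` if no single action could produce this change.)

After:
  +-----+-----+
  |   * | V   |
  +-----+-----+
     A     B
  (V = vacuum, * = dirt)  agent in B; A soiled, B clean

impossible

try  Left: in A — A clean, B soiled
try Right: in B — A clean, B soiled
try  Suck: in B — A clean, B clean
no single action produces the after-state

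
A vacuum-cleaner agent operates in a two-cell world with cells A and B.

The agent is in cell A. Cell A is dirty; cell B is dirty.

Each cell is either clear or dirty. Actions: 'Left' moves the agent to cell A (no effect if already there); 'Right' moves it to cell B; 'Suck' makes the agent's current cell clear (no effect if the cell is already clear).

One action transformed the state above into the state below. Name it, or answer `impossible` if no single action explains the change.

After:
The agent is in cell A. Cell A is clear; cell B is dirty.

try  Left: loc=A A=dirty B=dirty
try Right: loc=B A=dirty B=dirty
try  Suck: loc=A A=clear B=dirty  ← match

Suck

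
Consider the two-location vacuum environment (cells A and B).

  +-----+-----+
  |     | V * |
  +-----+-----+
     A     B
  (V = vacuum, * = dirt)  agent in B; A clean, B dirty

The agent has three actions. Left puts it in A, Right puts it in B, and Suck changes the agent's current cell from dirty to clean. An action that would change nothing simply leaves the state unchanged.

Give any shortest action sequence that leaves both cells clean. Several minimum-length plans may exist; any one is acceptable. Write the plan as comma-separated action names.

t=1 Suck ⇒ loc=B A=clean B=clean
min 1: B is dirty, one Suck

Suck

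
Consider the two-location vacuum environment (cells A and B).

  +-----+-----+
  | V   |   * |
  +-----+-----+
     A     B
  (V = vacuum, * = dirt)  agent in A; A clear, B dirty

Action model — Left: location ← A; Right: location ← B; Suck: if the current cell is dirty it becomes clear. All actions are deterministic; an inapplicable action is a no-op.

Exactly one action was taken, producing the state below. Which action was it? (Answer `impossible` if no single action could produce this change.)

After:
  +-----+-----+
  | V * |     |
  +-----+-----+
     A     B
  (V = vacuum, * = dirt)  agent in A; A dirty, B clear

impossible

try  Left: (A; A:clear, B:dirty)
try Right: (B; A:clear, B:dirty)
try  Suck: (A; A:clear, B:dirty)
no single action produces the after-state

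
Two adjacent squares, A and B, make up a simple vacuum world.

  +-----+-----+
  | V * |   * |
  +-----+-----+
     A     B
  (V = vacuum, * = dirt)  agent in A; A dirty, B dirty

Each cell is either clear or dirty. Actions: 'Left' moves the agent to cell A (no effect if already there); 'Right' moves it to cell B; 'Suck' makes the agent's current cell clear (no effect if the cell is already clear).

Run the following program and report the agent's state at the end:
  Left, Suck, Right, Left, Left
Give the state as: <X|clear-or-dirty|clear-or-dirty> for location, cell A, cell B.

Left (#1): <A|dirty|dirty>
Suck (#2): <A|clear|dirty>
Right (#3): <B|clear|dirty>
Left (#4): <A|clear|dirty>
Left (#5): <A|clear|dirty>

<A|clear|dirty>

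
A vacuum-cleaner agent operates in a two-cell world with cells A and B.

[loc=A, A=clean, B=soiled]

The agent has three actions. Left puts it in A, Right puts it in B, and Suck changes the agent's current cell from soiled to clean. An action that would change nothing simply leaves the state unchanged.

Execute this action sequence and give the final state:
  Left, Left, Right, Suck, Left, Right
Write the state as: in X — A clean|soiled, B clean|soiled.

1) do Left; now in A — A clean, B soiled
2) do Left; now in A — A clean, B soiled
3) do Right; now in B — A clean, B soiled
4) do Suck; now in B — A clean, B clean
5) do Left; now in A — A clean, B clean
6) do Right; now in B — A clean, B clean

in B — A clean, B clean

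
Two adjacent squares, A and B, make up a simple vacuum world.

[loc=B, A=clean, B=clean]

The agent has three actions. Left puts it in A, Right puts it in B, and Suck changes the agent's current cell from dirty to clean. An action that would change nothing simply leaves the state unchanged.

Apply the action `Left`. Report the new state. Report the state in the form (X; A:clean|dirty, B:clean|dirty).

(A; A:clean, B:clean)

start: (B; A:clean, B:clean)
Left (#1): (A; A:clean, B:clean)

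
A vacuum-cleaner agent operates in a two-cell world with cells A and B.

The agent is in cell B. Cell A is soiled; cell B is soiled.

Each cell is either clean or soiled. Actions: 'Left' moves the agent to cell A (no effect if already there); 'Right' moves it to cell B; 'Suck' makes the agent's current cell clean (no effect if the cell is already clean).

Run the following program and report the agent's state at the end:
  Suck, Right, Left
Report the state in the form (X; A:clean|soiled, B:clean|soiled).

(A; A:soiled, B:clean)

1) do Suck; now (B; A:soiled, B:clean)
2) do Right; now (B; A:soiled, B:clean)
3) do Left; now (A; A:soiled, B:clean)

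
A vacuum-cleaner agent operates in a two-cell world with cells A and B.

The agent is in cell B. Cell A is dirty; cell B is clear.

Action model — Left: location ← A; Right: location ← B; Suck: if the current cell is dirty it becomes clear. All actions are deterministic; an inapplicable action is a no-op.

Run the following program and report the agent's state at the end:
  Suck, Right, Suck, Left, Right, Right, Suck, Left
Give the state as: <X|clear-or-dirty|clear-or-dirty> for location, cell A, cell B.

1. Suck → <B|dirty|clear>
2. Right → <B|dirty|clear>
3. Suck → <B|dirty|clear>
4. Left → <A|dirty|clear>
5. Right → <B|dirty|clear>
6. Right → <B|dirty|clear>
7. Suck → <B|dirty|clear>
8. Left → <A|dirty|clear>

<A|dirty|clear>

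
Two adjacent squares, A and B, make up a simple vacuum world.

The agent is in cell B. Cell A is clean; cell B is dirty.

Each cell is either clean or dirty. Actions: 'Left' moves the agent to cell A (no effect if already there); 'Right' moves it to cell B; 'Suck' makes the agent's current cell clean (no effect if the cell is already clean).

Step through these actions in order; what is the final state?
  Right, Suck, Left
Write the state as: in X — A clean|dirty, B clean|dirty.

in A — A clean, B clean

[1] after Right: in B — A clean, B dirty
[2] after Suck: in B — A clean, B clean
[3] after Left: in A — A clean, B clean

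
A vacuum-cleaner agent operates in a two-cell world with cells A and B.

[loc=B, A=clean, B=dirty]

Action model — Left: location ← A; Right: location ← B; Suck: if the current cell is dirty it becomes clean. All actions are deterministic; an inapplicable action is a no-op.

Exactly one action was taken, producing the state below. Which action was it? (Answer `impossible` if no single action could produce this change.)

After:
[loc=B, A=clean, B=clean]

Suck

try  Left: <A|clean|dirty>
try Right: <B|clean|dirty>
try  Suck: <B|clean|clean>  ← match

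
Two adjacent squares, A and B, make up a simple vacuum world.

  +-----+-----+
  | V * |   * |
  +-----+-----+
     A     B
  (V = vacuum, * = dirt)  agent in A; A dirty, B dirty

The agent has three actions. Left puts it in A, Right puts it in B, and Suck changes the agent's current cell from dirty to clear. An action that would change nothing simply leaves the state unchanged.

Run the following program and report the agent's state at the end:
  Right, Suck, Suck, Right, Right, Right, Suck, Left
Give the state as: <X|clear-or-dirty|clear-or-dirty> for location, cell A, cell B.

[1] after Right: <B|dirty|dirty>
[2] after Suck: <B|dirty|clear>
[3] after Suck: <B|dirty|clear>
[4] after Right: <B|dirty|clear>
[5] after Right: <B|dirty|clear>
[6] after Right: <B|dirty|clear>
[7] after Suck: <B|dirty|clear>
[8] after Left: <A|dirty|clear>

<A|dirty|clear>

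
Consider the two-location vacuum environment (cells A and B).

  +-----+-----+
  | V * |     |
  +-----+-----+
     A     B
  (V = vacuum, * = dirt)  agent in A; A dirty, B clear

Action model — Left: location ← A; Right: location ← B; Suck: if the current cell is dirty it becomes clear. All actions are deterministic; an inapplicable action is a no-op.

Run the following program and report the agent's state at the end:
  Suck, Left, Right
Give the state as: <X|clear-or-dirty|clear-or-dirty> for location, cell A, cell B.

[1] after Suck: <A|clear|clear>
[2] after Left: <A|clear|clear>
[3] after Right: <B|clear|clear>

<B|clear|clear>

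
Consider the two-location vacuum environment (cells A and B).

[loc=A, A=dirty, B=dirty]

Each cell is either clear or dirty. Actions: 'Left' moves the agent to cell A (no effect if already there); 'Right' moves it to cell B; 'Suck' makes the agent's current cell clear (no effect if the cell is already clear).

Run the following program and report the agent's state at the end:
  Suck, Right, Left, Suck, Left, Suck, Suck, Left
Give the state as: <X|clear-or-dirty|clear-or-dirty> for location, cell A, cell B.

t=1 Suck ⇒ <A|clear|dirty>
t=2 Right ⇒ <B|clear|dirty>
t=3 Left ⇒ <A|clear|dirty>
t=4 Suck ⇒ <A|clear|dirty>
t=5 Left ⇒ <A|clear|dirty>
t=6 Suck ⇒ <A|clear|dirty>
t=7 Suck ⇒ <A|clear|dirty>
t=8 Left ⇒ <A|clear|dirty>

<A|clear|dirty>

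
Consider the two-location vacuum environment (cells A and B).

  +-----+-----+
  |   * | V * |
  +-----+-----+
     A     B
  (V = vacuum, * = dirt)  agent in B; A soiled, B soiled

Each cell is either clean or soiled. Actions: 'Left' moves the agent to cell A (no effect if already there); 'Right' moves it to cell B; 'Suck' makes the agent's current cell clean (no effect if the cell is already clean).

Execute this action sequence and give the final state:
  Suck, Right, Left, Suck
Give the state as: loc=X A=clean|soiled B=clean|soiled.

step 1/4 (Suck): loc=B A=soiled B=clean
step 2/4 (Right): loc=B A=soiled B=clean
step 3/4 (Left): loc=A A=soiled B=clean
step 4/4 (Suck): loc=A A=clean B=clean

loc=A A=clean B=clean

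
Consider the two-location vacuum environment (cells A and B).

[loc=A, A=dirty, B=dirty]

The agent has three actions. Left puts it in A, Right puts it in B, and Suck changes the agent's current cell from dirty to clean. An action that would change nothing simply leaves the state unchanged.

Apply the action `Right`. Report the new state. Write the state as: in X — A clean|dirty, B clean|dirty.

start: in A — A dirty, B dirty
1) do Right; now in B — A dirty, B dirty

in B — A dirty, B dirty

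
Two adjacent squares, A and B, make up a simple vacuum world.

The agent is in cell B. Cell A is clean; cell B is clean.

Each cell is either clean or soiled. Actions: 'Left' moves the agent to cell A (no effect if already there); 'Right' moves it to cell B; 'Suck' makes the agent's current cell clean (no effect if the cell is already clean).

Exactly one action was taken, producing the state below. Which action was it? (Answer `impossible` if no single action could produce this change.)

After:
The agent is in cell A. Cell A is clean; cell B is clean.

Left

try  Left: <A|clean|clean>  ← match
try Right: <B|clean|clean>
try  Suck: <B|clean|clean>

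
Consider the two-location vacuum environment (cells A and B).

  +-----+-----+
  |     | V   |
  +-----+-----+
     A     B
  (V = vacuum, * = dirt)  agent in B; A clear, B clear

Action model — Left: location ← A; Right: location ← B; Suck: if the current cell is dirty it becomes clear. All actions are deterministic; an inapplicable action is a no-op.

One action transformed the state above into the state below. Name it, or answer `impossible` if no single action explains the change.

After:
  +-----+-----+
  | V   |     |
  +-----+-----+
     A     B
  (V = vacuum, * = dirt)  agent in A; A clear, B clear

try  Left: loc=A A=clear B=clear  ← match
try Right: loc=B A=clear B=clear
try  Suck: loc=B A=clear B=clear

Left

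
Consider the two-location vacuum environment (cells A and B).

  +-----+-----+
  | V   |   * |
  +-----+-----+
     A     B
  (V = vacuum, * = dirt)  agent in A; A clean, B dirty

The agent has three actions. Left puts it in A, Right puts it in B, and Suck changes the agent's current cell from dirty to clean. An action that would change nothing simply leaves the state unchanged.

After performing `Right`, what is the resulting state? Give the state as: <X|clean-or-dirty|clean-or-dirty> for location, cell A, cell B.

start: <A|clean|dirty>
1) do Right; now <B|clean|dirty>

<B|clean|dirty>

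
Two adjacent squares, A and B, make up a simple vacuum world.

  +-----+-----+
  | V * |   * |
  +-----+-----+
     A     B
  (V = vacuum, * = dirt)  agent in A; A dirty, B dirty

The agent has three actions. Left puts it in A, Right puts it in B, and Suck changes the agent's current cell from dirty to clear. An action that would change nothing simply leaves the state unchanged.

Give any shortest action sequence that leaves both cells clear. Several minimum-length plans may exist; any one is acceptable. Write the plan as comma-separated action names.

Suck (#1): in A — A clear, B dirty
Right (#2): in B — A clear, B dirty
Suck (#3): in B — A clear, B clear
min 3: Suck A + move + Suck B

Suck, Right, Suck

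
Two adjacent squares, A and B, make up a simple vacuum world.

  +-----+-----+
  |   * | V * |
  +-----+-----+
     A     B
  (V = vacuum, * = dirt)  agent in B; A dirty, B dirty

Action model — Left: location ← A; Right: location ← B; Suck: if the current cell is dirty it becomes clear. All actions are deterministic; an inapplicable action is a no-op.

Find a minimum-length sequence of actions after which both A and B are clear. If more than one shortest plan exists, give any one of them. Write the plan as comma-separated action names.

Suck, Left, Suck

[1] after Suck: <B|dirty|clear>
[2] after Left: <A|dirty|clear>
[3] after Suck: <A|clear|clear>
min 3: Suck B + move + Suck A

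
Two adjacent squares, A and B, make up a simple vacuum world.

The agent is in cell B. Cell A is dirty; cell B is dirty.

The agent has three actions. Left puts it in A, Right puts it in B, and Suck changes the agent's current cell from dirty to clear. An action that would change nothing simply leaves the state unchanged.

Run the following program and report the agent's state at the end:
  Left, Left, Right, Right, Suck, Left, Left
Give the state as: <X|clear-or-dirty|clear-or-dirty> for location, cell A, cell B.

1. Left → <A|dirty|dirty>
2. Left → <A|dirty|dirty>
3. Right → <B|dirty|dirty>
4. Right → <B|dirty|dirty>
5. Suck → <B|dirty|clear>
6. Left → <A|dirty|clear>
7. Left → <A|dirty|clear>

<A|dirty|clear>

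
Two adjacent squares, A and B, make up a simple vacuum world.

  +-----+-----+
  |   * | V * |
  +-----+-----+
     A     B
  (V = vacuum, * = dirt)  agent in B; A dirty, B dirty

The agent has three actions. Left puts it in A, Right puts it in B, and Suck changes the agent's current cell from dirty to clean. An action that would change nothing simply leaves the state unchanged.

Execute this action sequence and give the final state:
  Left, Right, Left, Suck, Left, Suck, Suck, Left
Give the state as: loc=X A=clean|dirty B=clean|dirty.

step 1/8 (Left): loc=A A=dirty B=dirty
step 2/8 (Right): loc=B A=dirty B=dirty
step 3/8 (Left): loc=A A=dirty B=dirty
step 4/8 (Suck): loc=A A=clean B=dirty
step 5/8 (Left): loc=A A=clean B=dirty
step 6/8 (Suck): loc=A A=clean B=dirty
step 7/8 (Suck): loc=A A=clean B=dirty
step 8/8 (Left): loc=A A=clean B=dirty

loc=A A=clean B=dirty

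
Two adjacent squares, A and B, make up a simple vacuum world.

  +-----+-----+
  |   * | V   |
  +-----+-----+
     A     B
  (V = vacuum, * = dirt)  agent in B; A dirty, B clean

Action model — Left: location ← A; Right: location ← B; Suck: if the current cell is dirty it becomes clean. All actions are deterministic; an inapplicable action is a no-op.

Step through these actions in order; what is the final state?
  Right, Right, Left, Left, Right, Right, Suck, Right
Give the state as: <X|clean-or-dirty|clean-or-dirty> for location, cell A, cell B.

<B|dirty|clean>

Right (#1): <B|dirty|clean>
Right (#2): <B|dirty|clean>
Left (#3): <A|dirty|clean>
Left (#4): <A|dirty|clean>
Right (#5): <B|dirty|clean>
Right (#6): <B|dirty|clean>
Suck (#7): <B|dirty|clean>
Right (#8): <B|dirty|clean>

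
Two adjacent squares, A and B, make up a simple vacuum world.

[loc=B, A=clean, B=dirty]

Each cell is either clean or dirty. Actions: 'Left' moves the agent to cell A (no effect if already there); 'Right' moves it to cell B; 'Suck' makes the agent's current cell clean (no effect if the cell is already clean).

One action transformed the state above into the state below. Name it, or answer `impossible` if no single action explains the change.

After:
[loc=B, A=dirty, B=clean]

impossible

try  Left: loc=A A=clean B=dirty
try Right: loc=B A=clean B=dirty
try  Suck: loc=B A=clean B=clean
no single action produces the after-state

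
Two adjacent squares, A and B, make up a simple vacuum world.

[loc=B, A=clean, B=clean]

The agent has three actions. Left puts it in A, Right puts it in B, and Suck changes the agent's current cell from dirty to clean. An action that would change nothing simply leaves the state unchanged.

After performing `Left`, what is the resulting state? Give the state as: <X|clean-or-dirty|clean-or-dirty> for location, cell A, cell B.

start: <B|clean|clean>
[1] after Left: <A|clean|clean>

<A|clean|clean>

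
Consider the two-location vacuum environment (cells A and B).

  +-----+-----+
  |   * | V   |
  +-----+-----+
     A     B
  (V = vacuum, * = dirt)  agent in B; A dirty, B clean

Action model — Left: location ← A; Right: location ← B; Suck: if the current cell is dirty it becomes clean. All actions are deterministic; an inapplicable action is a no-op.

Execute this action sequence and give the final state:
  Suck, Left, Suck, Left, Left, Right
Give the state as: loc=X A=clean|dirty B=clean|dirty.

loc=B A=clean B=clean

t=1 Suck ⇒ loc=B A=dirty B=clean
t=2 Left ⇒ loc=A A=dirty B=clean
t=3 Suck ⇒ loc=A A=clean B=clean
t=4 Left ⇒ loc=A A=clean B=clean
t=5 Left ⇒ loc=A A=clean B=clean
t=6 Right ⇒ loc=B A=clean B=clean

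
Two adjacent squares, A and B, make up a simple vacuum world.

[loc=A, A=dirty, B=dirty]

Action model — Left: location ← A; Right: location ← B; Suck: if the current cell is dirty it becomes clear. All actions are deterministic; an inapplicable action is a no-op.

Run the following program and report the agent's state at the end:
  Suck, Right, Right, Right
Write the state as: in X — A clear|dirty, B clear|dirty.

in B — A clear, B dirty

Suck (#1): in A — A clear, B dirty
Right (#2): in B — A clear, B dirty
Right (#3): in B — A clear, B dirty
Right (#4): in B — A clear, B dirty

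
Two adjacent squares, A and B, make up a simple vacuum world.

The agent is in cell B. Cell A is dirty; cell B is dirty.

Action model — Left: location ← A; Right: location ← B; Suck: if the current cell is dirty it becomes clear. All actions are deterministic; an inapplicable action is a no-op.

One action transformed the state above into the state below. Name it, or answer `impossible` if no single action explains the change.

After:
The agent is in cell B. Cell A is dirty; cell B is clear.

try  Left: in A — A dirty, B dirty
try Right: in B — A dirty, B dirty
try  Suck: in B — A dirty, B clear  ← match

Suck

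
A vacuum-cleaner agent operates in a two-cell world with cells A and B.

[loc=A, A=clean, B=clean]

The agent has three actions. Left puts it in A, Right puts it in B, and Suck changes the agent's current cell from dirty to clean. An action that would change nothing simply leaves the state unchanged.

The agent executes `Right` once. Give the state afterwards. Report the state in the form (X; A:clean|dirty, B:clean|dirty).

(B; A:clean, B:clean)

start: (A; A:clean, B:clean)
1) do Right; now (B; A:clean, B:clean)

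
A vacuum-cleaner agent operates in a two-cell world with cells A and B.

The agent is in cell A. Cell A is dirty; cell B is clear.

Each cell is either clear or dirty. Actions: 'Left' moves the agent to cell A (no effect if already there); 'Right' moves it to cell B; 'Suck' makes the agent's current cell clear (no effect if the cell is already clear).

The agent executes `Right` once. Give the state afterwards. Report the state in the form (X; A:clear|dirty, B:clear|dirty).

(B; A:dirty, B:clear)

start: (A; A:dirty, B:clear)
[1] after Right: (B; A:dirty, B:clear)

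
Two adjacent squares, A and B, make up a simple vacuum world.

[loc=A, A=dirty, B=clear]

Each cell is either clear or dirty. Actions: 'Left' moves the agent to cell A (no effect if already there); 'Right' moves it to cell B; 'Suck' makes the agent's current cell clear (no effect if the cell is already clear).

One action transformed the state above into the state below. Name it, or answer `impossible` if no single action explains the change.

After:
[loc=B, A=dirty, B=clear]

try  Left: loc=A A=dirty B=clear
try Right: loc=B A=dirty B=clear  ← match
try  Suck: loc=A A=clear B=clear

Right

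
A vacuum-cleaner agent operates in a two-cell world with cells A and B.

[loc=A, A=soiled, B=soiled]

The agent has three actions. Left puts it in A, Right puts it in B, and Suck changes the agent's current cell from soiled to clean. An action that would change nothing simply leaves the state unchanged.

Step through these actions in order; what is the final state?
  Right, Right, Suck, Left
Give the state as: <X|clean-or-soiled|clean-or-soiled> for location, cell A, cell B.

<A|soiled|clean>

t=1 Right ⇒ <B|soiled|soiled>
t=2 Right ⇒ <B|soiled|soiled>
t=3 Suck ⇒ <B|soiled|clean>
t=4 Left ⇒ <A|soiled|clean>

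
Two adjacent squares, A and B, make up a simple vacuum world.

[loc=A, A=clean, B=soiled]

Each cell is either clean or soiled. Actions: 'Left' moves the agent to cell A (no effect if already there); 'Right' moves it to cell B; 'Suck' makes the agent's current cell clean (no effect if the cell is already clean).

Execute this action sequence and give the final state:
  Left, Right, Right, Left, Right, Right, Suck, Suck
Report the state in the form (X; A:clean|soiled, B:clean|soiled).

1. Left → (A; A:clean, B:soiled)
2. Right → (B; A:clean, B:soiled)
3. Right → (B; A:clean, B:soiled)
4. Left → (A; A:clean, B:soiled)
5. Right → (B; A:clean, B:soiled)
6. Right → (B; A:clean, B:soiled)
7. Suck → (B; A:clean, B:clean)
8. Suck → (B; A:clean, B:clean)

(B; A:clean, B:clean)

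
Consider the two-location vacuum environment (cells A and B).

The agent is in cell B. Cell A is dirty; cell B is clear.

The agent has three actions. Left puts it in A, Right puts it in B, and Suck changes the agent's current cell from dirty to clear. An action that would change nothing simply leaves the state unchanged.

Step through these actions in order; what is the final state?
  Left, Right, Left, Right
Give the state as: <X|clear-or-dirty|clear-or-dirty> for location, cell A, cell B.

<B|dirty|clear>

Left (#1): <A|dirty|clear>
Right (#2): <B|dirty|clear>
Left (#3): <A|dirty|clear>
Right (#4): <B|dirty|clear>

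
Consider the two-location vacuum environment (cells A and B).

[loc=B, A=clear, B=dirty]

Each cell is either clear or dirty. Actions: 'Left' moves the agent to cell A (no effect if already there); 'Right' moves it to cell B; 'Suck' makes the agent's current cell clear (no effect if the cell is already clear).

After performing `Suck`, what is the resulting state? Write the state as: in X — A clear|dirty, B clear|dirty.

in B — A clear, B clear

start: in B — A clear, B dirty
[1] after Suck: in B — A clear, B clear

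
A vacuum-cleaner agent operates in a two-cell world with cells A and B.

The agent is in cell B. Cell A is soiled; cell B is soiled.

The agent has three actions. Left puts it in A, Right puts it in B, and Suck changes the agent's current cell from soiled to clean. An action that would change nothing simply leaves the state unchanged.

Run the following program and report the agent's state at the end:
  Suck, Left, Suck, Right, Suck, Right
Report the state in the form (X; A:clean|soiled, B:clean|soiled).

(B; A:clean, B:clean)

[1] after Suck: (B; A:soiled, B:clean)
[2] after Left: (A; A:soiled, B:clean)
[3] after Suck: (A; A:clean, B:clean)
[4] after Right: (B; A:clean, B:clean)
[5] after Suck: (B; A:clean, B:clean)
[6] after Right: (B; A:clean, B:clean)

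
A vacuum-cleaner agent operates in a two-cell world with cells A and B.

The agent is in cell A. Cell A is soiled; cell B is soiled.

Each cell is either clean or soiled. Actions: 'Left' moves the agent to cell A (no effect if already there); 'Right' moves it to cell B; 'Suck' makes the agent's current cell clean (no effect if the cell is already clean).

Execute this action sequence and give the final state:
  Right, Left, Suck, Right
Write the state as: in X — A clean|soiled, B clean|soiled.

[1] after Right: in B — A soiled, B soiled
[2] after Left: in A — A soiled, B soiled
[3] after Suck: in A — A clean, B soiled
[4] after Right: in B — A clean, B soiled

in B — A clean, B soiled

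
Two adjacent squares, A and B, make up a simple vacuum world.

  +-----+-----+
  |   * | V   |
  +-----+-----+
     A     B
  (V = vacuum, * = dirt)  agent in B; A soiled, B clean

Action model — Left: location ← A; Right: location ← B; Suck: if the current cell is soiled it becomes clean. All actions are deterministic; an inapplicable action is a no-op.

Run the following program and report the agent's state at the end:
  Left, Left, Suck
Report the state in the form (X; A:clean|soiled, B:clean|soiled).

(A; A:clean, B:clean)

step 1/3 (Left): (A; A:soiled, B:clean)
step 2/3 (Left): (A; A:soiled, B:clean)
step 3/3 (Suck): (A; A:clean, B:clean)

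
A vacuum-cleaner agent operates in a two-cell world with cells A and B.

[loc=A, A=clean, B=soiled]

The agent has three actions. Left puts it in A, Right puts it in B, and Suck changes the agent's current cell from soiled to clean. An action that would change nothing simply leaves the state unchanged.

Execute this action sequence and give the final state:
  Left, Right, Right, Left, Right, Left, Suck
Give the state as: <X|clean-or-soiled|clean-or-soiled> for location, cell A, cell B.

<A|clean|soiled>

1. Left → <A|clean|soiled>
2. Right → <B|clean|soiled>
3. Right → <B|clean|soiled>
4. Left → <A|clean|soiled>
5. Right → <B|clean|soiled>
6. Left → <A|clean|soiled>
7. Suck → <A|clean|soiled>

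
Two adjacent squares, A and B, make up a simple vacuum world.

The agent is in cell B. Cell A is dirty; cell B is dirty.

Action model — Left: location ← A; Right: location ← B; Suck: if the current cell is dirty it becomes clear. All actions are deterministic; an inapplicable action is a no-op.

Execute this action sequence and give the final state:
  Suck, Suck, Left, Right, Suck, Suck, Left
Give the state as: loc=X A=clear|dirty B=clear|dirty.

Suck (#1): loc=B A=dirty B=clear
Suck (#2): loc=B A=dirty B=clear
Left (#3): loc=A A=dirty B=clear
Right (#4): loc=B A=dirty B=clear
Suck (#5): loc=B A=dirty B=clear
Suck (#6): loc=B A=dirty B=clear
Left (#7): loc=A A=dirty B=clear

loc=A A=dirty B=clear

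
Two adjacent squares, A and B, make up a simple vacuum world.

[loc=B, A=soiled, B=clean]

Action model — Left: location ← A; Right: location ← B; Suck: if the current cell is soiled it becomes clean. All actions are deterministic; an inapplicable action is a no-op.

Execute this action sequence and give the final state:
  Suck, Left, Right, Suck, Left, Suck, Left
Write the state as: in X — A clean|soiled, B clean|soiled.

in A — A clean, B clean

Suck (#1): in B — A soiled, B clean
Left (#2): in A — A soiled, B clean
Right (#3): in B — A soiled, B clean
Suck (#4): in B — A soiled, B clean
Left (#5): in A — A soiled, B clean
Suck (#6): in A — A clean, B clean
Left (#7): in A — A clean, B clean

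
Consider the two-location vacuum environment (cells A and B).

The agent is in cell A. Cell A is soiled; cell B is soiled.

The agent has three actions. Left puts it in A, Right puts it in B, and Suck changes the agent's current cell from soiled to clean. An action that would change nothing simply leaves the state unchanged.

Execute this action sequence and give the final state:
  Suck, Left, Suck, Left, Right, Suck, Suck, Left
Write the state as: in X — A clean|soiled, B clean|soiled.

[1] after Suck: in A — A clean, B soiled
[2] after Left: in A — A clean, B soiled
[3] after Suck: in A — A clean, B soiled
[4] after Left: in A — A clean, B soiled
[5] after Right: in B — A clean, B soiled
[6] after Suck: in B — A clean, B clean
[7] after Suck: in B — A clean, B clean
[8] after Left: in A — A clean, B clean

in A — A clean, B clean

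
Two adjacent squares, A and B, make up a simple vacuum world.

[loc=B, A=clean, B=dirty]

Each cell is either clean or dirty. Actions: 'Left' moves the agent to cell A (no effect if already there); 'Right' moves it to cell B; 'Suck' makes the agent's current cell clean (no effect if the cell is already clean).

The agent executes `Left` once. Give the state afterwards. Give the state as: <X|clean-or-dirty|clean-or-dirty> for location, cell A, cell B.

<A|clean|dirty>

start: <B|clean|dirty>
t=1 Left ⇒ <A|clean|dirty>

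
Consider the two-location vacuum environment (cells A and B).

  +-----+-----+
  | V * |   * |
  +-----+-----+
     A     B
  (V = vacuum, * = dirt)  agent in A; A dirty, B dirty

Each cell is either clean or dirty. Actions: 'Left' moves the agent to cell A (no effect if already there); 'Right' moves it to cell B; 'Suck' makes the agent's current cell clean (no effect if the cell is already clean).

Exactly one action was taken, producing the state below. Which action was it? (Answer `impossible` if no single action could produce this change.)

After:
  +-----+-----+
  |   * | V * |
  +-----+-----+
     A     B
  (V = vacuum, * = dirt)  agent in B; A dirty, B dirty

try  Left: <A|dirty|dirty>
try Right: <B|dirty|dirty>  ← match
try  Suck: <A|clean|dirty>

Right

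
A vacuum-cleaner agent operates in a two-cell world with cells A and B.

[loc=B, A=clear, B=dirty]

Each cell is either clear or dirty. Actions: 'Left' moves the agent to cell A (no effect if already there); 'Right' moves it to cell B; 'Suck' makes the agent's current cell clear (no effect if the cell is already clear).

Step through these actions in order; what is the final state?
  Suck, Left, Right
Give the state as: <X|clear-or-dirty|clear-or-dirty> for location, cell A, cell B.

t=1 Suck ⇒ <B|clear|clear>
t=2 Left ⇒ <A|clear|clear>
t=3 Right ⇒ <B|clear|clear>

<B|clear|clear>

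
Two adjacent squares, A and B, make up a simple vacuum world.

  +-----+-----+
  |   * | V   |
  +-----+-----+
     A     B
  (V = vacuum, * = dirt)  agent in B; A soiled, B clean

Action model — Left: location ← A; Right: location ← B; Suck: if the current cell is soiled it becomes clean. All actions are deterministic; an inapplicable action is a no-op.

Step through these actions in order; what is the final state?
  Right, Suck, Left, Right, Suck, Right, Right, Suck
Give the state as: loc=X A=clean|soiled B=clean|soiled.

loc=B A=soiled B=clean

step 1/8 (Right): loc=B A=soiled B=clean
step 2/8 (Suck): loc=B A=soiled B=clean
step 3/8 (Left): loc=A A=soiled B=clean
step 4/8 (Right): loc=B A=soiled B=clean
step 5/8 (Suck): loc=B A=soiled B=clean
step 6/8 (Right): loc=B A=soiled B=clean
step 7/8 (Right): loc=B A=soiled B=clean
step 8/8 (Suck): loc=B A=soiled B=clean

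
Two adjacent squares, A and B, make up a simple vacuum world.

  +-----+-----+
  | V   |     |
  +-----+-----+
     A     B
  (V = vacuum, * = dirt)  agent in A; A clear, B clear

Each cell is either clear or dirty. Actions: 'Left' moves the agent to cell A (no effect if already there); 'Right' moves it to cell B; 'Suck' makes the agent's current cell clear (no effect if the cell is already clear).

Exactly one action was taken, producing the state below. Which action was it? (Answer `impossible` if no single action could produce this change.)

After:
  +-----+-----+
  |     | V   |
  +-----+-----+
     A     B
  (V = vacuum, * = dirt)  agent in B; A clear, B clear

try  Left: (A; A:clear, B:clear)
try Right: (B; A:clear, B:clear)  ← match
try  Suck: (A; A:clear, B:clear)

Right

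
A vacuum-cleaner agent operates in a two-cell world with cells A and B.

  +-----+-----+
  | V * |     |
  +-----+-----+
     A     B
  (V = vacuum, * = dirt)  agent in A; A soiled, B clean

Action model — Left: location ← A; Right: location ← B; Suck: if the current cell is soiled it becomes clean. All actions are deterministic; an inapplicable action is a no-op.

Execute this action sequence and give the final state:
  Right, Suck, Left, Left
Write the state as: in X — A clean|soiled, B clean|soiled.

1. Right → in B — A soiled, B clean
2. Suck → in B — A soiled, B clean
3. Left → in A — A soiled, B clean
4. Left → in A — A soiled, B clean

in A — A soiled, B clean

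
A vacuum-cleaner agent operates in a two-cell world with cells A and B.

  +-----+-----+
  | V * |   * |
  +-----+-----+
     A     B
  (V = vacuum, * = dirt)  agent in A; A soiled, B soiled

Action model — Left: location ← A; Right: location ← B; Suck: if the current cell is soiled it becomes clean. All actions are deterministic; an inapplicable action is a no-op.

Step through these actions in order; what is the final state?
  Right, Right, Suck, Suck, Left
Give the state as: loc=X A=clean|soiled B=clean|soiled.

loc=A A=soiled B=clean

[1] after Right: loc=B A=soiled B=soiled
[2] after Right: loc=B A=soiled B=soiled
[3] after Suck: loc=B A=soiled B=clean
[4] after Suck: loc=B A=soiled B=clean
[5] after Left: loc=A A=soiled B=clean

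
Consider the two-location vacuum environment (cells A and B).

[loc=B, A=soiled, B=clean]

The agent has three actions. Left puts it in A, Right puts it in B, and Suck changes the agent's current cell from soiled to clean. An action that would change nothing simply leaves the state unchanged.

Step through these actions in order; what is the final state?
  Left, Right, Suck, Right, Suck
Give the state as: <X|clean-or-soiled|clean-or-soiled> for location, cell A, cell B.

<B|soiled|clean>

1) do Left; now <A|soiled|clean>
2) do Right; now <B|soiled|clean>
3) do Suck; now <B|soiled|clean>
4) do Right; now <B|soiled|clean>
5) do Suck; now <B|soiled|clean>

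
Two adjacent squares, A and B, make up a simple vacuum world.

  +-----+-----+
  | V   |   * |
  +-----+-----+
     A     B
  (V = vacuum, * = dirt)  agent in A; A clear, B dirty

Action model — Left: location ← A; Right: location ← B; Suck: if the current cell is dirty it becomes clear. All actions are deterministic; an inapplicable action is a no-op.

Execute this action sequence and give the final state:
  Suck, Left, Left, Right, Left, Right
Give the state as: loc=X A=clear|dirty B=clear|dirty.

loc=B A=clear B=dirty

Suck (#1): loc=A A=clear B=dirty
Left (#2): loc=A A=clear B=dirty
Left (#3): loc=A A=clear B=dirty
Right (#4): loc=B A=clear B=dirty
Left (#5): loc=A A=clear B=dirty
Right (#6): loc=B A=clear B=dirty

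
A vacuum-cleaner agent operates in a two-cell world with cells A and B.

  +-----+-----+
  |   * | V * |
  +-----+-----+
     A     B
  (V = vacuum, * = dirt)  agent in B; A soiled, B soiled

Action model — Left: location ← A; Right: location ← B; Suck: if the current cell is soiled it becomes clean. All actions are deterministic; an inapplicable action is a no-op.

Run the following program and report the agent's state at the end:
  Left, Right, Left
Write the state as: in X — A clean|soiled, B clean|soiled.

1. Left → in A — A soiled, B soiled
2. Right → in B — A soiled, B soiled
3. Left → in A — A soiled, B soiled

in A — A soiled, B soiled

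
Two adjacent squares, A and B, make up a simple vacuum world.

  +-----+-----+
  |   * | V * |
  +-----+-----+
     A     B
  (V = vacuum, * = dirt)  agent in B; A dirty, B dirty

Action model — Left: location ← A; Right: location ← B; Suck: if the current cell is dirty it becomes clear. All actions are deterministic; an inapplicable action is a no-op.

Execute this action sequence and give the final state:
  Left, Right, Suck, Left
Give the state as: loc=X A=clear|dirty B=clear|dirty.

loc=A A=dirty B=clear

t=1 Left ⇒ loc=A A=dirty B=dirty
t=2 Right ⇒ loc=B A=dirty B=dirty
t=3 Suck ⇒ loc=B A=dirty B=clear
t=4 Left ⇒ loc=A A=dirty B=clear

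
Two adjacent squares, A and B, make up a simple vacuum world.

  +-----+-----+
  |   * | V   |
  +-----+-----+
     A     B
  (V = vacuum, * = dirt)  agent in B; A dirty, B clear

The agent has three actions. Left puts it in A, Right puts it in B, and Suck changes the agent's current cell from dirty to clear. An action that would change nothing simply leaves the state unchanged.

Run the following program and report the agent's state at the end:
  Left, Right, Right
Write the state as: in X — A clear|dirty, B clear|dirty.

1. Left → in A — A dirty, B clear
2. Right → in B — A dirty, B clear
3. Right → in B — A dirty, B clear

in B — A dirty, B clear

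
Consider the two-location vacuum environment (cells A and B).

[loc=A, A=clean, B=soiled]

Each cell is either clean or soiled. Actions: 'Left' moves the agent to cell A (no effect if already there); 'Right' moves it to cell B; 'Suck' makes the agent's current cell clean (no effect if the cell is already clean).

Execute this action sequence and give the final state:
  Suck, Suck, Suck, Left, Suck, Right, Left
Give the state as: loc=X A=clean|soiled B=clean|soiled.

[1] after Suck: loc=A A=clean B=soiled
[2] after Suck: loc=A A=clean B=soiled
[3] after Suck: loc=A A=clean B=soiled
[4] after Left: loc=A A=clean B=soiled
[5] after Suck: loc=A A=clean B=soiled
[6] after Right: loc=B A=clean B=soiled
[7] after Left: loc=A A=clean B=soiled

loc=A A=clean B=soiled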